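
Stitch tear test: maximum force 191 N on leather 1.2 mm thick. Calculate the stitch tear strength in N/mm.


Stitch tear strength = force / thickness
STS = 191 / 1.2 = 159.2 N/mm


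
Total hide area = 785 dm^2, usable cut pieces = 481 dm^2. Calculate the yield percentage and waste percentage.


Yield = 61.3%
Waste = 38.7%

Yield = 481 / 785 x 100 = 61.3%
Waste = 785 - 481 = 304 dm^2
Waste% = 100 - 61.3 = 38.7%


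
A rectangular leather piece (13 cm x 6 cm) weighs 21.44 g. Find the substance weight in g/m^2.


Area = 13 x 6 = 78 cm^2
SW = 21.44 / 78 x 10000 = 2748.7 g/m^2


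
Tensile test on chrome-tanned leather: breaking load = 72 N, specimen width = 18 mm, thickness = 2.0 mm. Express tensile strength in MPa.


2.00 MPa

Cross-section = 18 x 2.0 = 36.0 mm^2
TS = 72 / 36.0 = 2.00 MPa
(1 N/mm^2 = 1 MPa)


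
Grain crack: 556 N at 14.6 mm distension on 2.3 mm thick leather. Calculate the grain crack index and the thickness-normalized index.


Crack index = 556 / 14.6 = 38.1 N/mm
Normalized = 38.1 / 2.3 = 16.6 N/mm per mm


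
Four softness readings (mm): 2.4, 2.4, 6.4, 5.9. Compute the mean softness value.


Sum = 2.4 + 2.4 + 6.4 + 5.9
Mean = 17.1 / 4 = 4.28 mm


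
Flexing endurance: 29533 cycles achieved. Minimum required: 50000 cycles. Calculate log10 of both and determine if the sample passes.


Achieved: log10 = 4.47
Required: log10 = 4.70
Passes: No

log10(29533) = 4.47
log10(50000) = 4.70
Passes: No


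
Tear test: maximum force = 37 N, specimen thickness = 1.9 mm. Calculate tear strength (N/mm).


19.5 N/mm

Tear strength = force / thickness
Tear = 37 / 1.9 = 19.5 N/mm


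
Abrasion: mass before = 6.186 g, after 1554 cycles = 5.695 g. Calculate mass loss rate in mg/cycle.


0.316 mg/cycle

Mass loss = 6.186 - 5.695 = 0.491 g
Rate = 0.491 / 1554 x 1000 = 0.316 mg/cycle


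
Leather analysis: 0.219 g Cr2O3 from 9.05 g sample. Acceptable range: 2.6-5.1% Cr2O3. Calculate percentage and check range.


Cr2O3 = 2.42%
Within range: No

Cr2O3% = 0.219 / 9.05 x 100 = 2.42%
Acceptable range: 2.6 to 5.1%
Within range: No


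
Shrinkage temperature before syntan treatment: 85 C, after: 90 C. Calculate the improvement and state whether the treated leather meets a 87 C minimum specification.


Improvement = 5 C
Meets 87 C spec: Yes

Improvement = 90 - 85 = 5 C
Spec check: 90 C >= 87 C? Yes


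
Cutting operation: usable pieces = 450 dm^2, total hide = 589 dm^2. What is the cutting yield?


76.4%

Yield = usable / total x 100
Yield = 450 / 589 x 100 = 76.4%


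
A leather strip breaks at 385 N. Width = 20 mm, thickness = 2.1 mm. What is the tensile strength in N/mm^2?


Cross-sectional area = 20 x 2.1 = 42.0 mm^2
Tensile strength = 385 / 42.0 = 9.17 N/mm^2


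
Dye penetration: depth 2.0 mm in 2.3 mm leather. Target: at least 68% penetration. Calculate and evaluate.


Penetration = 2.0 / 2.3 x 100 = 87.0%
Target: 68%
Meets target: Yes


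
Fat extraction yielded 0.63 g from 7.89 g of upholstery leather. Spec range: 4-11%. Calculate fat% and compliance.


Fat content = 8.0%
Compliant: Yes

Fat% = 0.63 / 7.89 x 100 = 8.0%
Spec range: 4-11%
Compliant: Yes


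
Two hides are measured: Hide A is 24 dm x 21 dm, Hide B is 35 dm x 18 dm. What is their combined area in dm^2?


Hide A area = 24 x 21 = 504 dm^2
Hide B area = 35 x 18 = 630 dm^2
Total = 504 + 630 = 1134 dm^2


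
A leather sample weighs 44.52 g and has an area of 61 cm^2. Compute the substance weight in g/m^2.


Substance weight = mass / area x 10000
SW = 44.52 / 61 x 10000
SW = 7298.4 g/m^2


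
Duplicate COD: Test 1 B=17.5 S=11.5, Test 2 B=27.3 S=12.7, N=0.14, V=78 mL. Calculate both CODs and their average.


COD1 = 86.2 mg/L
COD2 = 209.6 mg/L
Average = 147.9 mg/L


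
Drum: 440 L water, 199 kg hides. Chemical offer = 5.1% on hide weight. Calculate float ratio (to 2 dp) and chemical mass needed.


Float ratio = 440 / 199 = 2.21
Chemical = 199 x 5.1 / 100 = 10.149 kg


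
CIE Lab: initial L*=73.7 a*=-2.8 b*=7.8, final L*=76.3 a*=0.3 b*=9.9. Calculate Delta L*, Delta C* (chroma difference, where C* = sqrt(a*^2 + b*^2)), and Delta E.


Delta L* = 2.6
Delta C* = 1.62
Delta E = 4.56


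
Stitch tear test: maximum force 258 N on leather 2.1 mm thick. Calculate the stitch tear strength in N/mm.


122.9 N/mm


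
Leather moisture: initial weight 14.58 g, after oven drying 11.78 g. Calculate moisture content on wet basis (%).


Moisture = 14.58 - 11.78 = 2.80 g
MC = 2.80 / 14.58 x 100 = 19.2%


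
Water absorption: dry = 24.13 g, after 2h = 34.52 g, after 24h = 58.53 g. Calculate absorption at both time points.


2h absorption = 43.1%
24h absorption = 142.6%

WA (2h) = (34.52 - 24.13) / 24.13 x 100 = 43.1%
WA (24h) = (58.53 - 24.13) / 24.13 x 100 = 142.6%


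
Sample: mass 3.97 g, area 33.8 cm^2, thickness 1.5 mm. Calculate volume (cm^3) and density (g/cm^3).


Volume = 5.070 cm^3
Density = 0.783 g/cm^3


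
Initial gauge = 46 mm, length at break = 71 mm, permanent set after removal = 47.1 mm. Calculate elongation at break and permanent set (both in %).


Elongation at break = (71 - 46) / 46 x 100 = 54.3%
Permanent set = (47.1 - 46) / 46 x 100 = 2.4%


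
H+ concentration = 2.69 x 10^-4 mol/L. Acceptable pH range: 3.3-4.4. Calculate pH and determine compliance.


pH = -log10(2.69 x 10^-4) = 3.57
Range: 3.3 to 4.4
Compliant: Yes


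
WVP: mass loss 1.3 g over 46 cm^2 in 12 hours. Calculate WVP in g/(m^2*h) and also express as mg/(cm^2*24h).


WVP = 1.3 / (46 x 12) x 10000 = 23.55 g/(m^2*h)
Mass loss in mg = 1.3 x 1000 = 1300 mg
Per cm^2 per 24h in mg: 1300 x 24 / (46 x 12) = 31200 / 552 = 56.52 mg/(cm^2*24h)


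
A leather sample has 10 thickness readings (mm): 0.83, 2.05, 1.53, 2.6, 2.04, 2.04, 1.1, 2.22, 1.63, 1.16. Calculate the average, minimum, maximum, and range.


Sum = 17.20
Average = 17.20 / 10 = 1.72 mm
Minimum = 0.83 mm
Maximum = 2.6 mm
Range = 2.6 - 0.83 = 1.77 mm


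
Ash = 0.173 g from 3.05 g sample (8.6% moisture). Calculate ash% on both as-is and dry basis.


As-is ash% = 0.173 / 3.05 x 100 = 5.67%
Dry mass = 3.05 x (100 - 8.6) / 100 = 2.7877 g
Dry-basis ash% = 0.173 / 2.7877 x 100 = 6.21%


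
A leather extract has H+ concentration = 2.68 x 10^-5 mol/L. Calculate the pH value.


pH = -log10[H+]
pH = -log10(2.68 x 10^-5) = 4.57


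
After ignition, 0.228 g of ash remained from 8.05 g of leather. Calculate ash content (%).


Ash% = 0.228 / 8.05 x 100
Ash% = 2.83%


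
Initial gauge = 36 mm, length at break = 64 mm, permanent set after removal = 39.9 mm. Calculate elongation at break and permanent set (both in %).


Elongation at break = (64 - 36) / 36 x 100 = 77.8%
Permanent set = (39.9 - 36) / 36 x 100 = 10.8%


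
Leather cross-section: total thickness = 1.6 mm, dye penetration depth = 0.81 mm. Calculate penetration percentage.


Penetration% = 0.81 / 1.6 x 100
Penetration = 50.6%


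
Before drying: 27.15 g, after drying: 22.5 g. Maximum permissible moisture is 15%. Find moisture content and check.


MC = (27.15 - 22.5) / 27.15 x 100 = 17.1%
Maximum: 15%
Acceptable: No


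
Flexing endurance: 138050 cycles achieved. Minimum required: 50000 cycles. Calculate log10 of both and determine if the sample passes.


log10(138050) = 5.14
log10(50000) = 4.70
Passes: Yes


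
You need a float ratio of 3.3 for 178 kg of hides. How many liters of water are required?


Water = hide weight x target ratio
Water = 178 x 3.3 = 587.4 L


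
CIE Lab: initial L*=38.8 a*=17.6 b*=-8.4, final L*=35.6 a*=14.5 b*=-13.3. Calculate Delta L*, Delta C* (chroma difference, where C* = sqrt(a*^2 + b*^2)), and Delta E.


Delta L* = 35.6 - 38.8 = -3.2
C1* = sqrt((17.6)^2 + (-8.4)^2) = 19.502
C2* = sqrt((14.5)^2 + (-13.3)^2) = 19.676
Delta C* = 19.676 - 19.502 = 0.17
Delta E = sqrt((-3.2)^2 + (-3.1)^2 + (-4.9)^2) = 6.62


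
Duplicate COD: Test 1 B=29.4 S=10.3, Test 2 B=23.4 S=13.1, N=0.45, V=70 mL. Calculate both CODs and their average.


COD1 = 982.3 mg/L
COD2 = 529.7 mg/L
Average = 756.0 mg/L

COD1 = (29.4 - 10.3) x 0.45 x 8000 / 70 = 982.3 mg/L
COD2 = (23.4 - 13.1) x 0.45 x 8000 / 70 = 529.7 mg/L
Average = (982.3 + 529.7) / 2 = 756.0 mg/L


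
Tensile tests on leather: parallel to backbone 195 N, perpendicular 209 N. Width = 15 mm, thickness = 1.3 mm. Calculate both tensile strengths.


Parallel = 10.00 N/mm^2
Perpendicular = 10.72 N/mm^2


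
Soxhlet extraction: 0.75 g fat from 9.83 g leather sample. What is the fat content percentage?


Fat content = 0.75 / 9.83 x 100
Fat = 7.6%


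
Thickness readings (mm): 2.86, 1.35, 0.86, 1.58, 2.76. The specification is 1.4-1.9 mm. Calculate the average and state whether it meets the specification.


Sum = 9.41
Average = 9.41 / 5 = 1.88 mm
Specification range: 1.4 to 1.9 mm
Within spec: Yes


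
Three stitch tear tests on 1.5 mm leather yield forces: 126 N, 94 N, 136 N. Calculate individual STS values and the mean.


STS1 = 84.0 N/mm
STS2 = 62.7 N/mm
STS3 = 90.7 N/mm
Mean = 79.1 N/mm

STS1 = 126 / 1.5 = 84.0 N/mm
STS2 = 94 / 1.5 = 62.7 N/mm
STS3 = 136 / 1.5 = 90.7 N/mm
Mean = (84.0 + 62.7 + 90.7) / 3 = 79.1 N/mm


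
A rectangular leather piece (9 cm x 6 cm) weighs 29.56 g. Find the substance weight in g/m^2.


5474.1 g/m^2

Area = 9 x 6 = 54 cm^2
SW = 29.56 / 54 x 10000 = 5474.1 g/m^2


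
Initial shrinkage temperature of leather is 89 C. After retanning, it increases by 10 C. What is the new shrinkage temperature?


99 C

New Ts = 89 + 10 = 99 C


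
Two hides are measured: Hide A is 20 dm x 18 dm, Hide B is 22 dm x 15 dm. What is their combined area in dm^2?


Hide A area = 20 x 18 = 360 dm^2
Hide B area = 22 x 15 = 330 dm^2
Total = 360 + 330 = 690 dm^2


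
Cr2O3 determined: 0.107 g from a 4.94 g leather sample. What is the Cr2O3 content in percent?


Cr2O3% = 0.107 / 4.94 x 100
Cr2O3% = 2.17%


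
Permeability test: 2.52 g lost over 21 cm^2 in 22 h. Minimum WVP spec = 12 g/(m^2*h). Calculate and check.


WVP = 2.52 / (21 x 22) x 10000 = 54.55 g/(m^2*h)
Minimum: 12 g/(m^2*h)
Meets spec: Yes


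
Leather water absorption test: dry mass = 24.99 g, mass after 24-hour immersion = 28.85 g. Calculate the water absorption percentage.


15.4%

Water absorbed = 28.85 - 24.99 = 3.86 g
WA% = 3.86 / 24.99 x 100 = 15.4%


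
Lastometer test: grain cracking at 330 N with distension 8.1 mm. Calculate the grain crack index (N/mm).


Grain crack index = force / distension
Index = 330 / 8.1 = 40.7 N/mm


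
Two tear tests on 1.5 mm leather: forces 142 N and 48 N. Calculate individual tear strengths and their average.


Tear 1 = 94.7 N/mm
Tear 2 = 32.0 N/mm
Average = 63.4 N/mm


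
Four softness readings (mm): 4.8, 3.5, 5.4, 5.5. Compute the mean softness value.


Sum = 4.8 + 3.5 + 5.4 + 5.5
Mean = 19.2 / 4 = 4.80 mm


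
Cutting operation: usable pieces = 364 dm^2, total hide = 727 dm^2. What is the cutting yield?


Yield = usable / total x 100
Yield = 364 / 727 x 100 = 50.1%


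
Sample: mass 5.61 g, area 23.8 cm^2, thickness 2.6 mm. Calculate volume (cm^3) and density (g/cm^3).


Volume = 6.188 cm^3
Density = 0.907 g/cm^3

Thickness in cm = 2.6 / 10 = 0.26 cm
Volume = 23.8 x 0.26 = 6.188 cm^3
Density = 5.61 / 6.188 = 0.907 g/cm^3


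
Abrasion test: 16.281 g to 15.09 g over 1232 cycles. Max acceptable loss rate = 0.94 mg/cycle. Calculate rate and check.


Loss = 16.281 - 15.09 = 1.191 g
Rate = 1.191 g / 1232 cycles x 1000 = 0.967 mg/cycle
Max = 0.94 mg/cycle
Passes: No


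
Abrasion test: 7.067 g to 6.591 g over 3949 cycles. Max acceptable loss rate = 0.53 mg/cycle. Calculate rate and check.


Rate = 0.121 mg/cycle
Passes: Yes

Loss = 7.067 - 6.591 = 0.476 g
Rate = 0.476 g / 3949 cycles x 1000 = 0.121 mg/cycle
Max = 0.53 mg/cycle
Passes: Yes


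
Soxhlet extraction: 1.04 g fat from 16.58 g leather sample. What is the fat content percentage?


Fat content = 1.04 / 16.58 x 100
Fat = 6.3%


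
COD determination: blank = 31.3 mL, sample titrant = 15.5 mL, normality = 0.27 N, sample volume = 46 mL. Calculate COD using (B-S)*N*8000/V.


741.9 mg/L


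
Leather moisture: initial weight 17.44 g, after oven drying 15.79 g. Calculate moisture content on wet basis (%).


9.5%


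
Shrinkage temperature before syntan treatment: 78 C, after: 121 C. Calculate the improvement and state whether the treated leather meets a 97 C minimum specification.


Improvement = 43 C
Meets 97 C spec: Yes


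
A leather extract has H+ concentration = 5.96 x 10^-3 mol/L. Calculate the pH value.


pH = -log10[H+]
pH = -log10(5.96 x 10^-3) = 2.22


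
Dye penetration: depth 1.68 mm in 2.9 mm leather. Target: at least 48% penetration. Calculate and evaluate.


Penetration = 57.9%
Meets target: Yes

Penetration = 1.68 / 2.9 x 100 = 57.9%
Target: 48%
Meets target: Yes


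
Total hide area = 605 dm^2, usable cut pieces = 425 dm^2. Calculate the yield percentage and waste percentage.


Yield = 425 / 605 x 100 = 70.2%
Waste = 605 - 425 = 180 dm^2
Waste% = 100 - 70.2 = 29.8%


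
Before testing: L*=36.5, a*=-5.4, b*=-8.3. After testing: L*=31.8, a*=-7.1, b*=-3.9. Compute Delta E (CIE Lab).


dL = 31.8 - 36.5 = -4.7
da = -7.1 - (-5.4) = -1.7
db = -3.9 - (-8.3) = 4.4
dE = sqrt((-4.7)^2 + (-1.7)^2 + (4.4)^2) = 6.66


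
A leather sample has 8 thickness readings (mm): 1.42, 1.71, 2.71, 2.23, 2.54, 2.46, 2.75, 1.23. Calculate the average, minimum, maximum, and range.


Sum = 17.05
Average = 17.05 / 8 = 2.13 mm
Minimum = 1.23 mm
Maximum = 2.75 mm
Range = 2.75 - 1.23 = 1.52 mm


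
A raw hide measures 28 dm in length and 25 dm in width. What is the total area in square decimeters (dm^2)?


700 dm^2

Area = length x width
Area = 28 x 25 = 700 dm^2


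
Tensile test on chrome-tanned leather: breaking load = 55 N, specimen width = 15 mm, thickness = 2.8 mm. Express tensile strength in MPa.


1.31 MPa

Cross-section = 15 x 2.8 = 42.0 mm^2
TS = 55 / 42.0 = 1.31 MPa
(1 N/mm^2 = 1 MPa)


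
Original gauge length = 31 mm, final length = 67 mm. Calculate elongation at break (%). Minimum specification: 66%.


Extension = 67 - 31 = 36 mm
Elongation = 36 / 31 x 100 = 116.1%
Minimum required: 66%
Meets specification: Yes


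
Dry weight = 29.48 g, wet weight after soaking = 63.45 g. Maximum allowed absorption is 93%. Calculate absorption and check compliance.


Absorption = 115.2%
Compliant: No


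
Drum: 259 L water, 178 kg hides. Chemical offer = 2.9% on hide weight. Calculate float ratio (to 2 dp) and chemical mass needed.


Float ratio = 259 / 178 = 1.46
Chemical = 178 x 2.9 / 100 = 5.162 kg


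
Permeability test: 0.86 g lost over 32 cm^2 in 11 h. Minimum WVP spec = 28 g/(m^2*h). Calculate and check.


WVP = 0.86 / (32 x 11) x 10000 = 24.43 g/(m^2*h)
Minimum: 28 g/(m^2*h)
Meets spec: No


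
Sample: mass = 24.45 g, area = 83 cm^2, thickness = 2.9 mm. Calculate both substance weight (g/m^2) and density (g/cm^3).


Substance weight = 2945.8 g/m^2
Density = 1.016 g/cm^3

SW = 24.45 / 83 x 10000 = 2945.8 g/m^2
Volume = 83 x 2.9 / 10 = 24.07 cm^3
Density = 24.45 / 24.07 = 1.016 g/cm^3


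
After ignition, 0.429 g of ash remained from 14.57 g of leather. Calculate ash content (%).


2.94%

Ash% = 0.429 / 14.57 x 100
Ash% = 2.94%


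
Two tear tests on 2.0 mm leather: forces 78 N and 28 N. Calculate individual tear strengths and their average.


Tear 1 = 39.0 N/mm
Tear 2 = 14.0 N/mm
Average = 26.5 N/mm

Tear 1 = 78 / 2.0 = 39.0 N/mm
Tear 2 = 28 / 2.0 = 14.0 N/mm
Average = (39.0 + 14.0) / 2 = 26.5 N/mm


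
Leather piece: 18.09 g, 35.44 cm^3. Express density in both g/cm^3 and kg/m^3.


Density = 18.09 / 35.44 = 0.510 g/cm^3
Convert: 0.510 x 1000 = 510 kg/m^3


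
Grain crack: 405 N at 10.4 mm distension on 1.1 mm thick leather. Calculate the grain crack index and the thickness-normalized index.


Crack index = 38.9 N/mm
Normalized index = 35.4 N/mm per mm

Crack index = 405 / 10.4 = 38.9 N/mm
Normalized = 38.9 / 1.1 = 35.4 N/mm per mm


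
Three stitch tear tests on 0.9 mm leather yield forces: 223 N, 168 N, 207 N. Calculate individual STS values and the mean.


STS1 = 223 / 0.9 = 247.8 N/mm
STS2 = 168 / 0.9 = 186.7 N/mm
STS3 = 207 / 0.9 = 230.0 N/mm
Mean = (247.8 + 186.7 + 230.0) / 3 = 221.5 N/mm


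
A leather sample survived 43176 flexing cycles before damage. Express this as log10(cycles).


log10(43176) = 4.64


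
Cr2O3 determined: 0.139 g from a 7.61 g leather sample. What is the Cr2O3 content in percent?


Cr2O3% = 0.139 / 7.61 x 100
Cr2O3% = 1.83%


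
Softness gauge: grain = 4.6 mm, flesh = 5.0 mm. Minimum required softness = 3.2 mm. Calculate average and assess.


Average softness = 4.80 mm
Meets requirement: Yes


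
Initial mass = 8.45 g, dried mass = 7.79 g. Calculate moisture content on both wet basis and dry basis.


Wet basis = 7.8%
Dry basis = 8.5%

Moisture lost = 8.45 - 7.79 = 0.66 g
Wet basis MC = 0.66 / 8.45 x 100 = 7.8%
Dry basis MC = 0.66 / 7.79 x 100 = 8.5%


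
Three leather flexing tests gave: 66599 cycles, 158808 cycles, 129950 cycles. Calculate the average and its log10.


Average = (66599 + 158808 + 129950) / 3 = 118452 cycles
log10(118452) = 5.07


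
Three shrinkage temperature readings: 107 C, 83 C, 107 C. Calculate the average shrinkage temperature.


99.0 C

Average = (107 + 83 + 107) / 3
Average = 297 / 3 = 99.0 C


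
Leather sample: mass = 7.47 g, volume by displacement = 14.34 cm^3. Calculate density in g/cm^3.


Density = mass / volume
Density = 7.47 / 14.34 = 0.521 g/cm^3


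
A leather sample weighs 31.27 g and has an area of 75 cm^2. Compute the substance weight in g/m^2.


4169.3 g/m^2

Substance weight = mass / area x 10000
SW = 31.27 / 75 x 10000
SW = 4169.3 g/m^2


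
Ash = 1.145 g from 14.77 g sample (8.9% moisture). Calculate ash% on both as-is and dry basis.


As-is ash% = 1.145 / 14.77 x 100 = 7.75%
Dry mass = 14.77 x (100 - 8.9) / 100 = 13.45547 g
Dry-basis ash% = 1.145 / 13.45547 x 100 = 8.51%


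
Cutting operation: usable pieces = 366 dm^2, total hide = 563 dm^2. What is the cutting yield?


Yield = usable / total x 100
Yield = 366 / 563 x 100 = 65.0%


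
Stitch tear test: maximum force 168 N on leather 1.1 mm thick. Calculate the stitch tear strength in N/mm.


Stitch tear strength = force / thickness
STS = 168 / 1.1 = 152.7 N/mm


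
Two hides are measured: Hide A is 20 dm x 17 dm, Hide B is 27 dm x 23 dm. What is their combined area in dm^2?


961 dm^2

Hide A area = 20 x 17 = 340 dm^2
Hide B area = 27 x 23 = 621 dm^2
Total = 340 + 621 = 961 dm^2


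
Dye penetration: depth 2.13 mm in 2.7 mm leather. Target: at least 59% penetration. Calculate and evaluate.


Penetration = 2.13 / 2.7 x 100 = 78.9%
Target: 59%
Meets target: Yes


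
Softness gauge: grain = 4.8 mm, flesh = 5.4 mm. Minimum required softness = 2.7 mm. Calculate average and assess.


Average softness = 5.10 mm
Meets requirement: Yes

Average = (4.8 + 5.4) / 2 = 5.10 mm
Minimum = 2.7 mm
Meets requirement: Yes


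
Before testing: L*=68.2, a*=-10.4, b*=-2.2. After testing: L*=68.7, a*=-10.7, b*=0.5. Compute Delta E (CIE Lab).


dL = 68.7 - 68.2 = 0.5
da = -10.7 - (-10.4) = -0.3
db = 0.5 - (-2.2) = 2.7
dE = sqrt((0.5)^2 + (-0.3)^2 + (2.7)^2) = 2.76


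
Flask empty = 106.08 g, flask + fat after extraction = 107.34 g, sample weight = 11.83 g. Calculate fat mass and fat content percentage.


Fat mass = 1.26 g
Fat content = 10.7%


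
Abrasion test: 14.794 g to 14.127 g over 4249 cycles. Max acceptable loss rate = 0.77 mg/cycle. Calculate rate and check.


Rate = 0.157 mg/cycle
Passes: Yes

Loss = 14.794 - 14.127 = 0.667 g
Rate = 0.667 g / 4249 cycles x 1000 = 0.157 mg/cycle
Max = 0.77 mg/cycle
Passes: Yes


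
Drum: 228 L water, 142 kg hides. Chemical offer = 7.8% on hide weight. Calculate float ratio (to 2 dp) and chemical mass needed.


Float ratio = 228 / 142 = 1.61
Chemical = 142 x 7.8 / 100 = 11.076 kg


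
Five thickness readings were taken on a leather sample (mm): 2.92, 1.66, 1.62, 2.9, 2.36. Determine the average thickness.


Sum = 2.92 + 1.66 + 1.62 + 2.9 + 2.36 = 11.46
Average = 11.46 / 5 = 2.29 mm


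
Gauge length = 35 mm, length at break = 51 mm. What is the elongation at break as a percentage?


45.7%

Extension = 51 - 35 = 16 mm
Elongation = 16 / 35 x 100 = 45.7%


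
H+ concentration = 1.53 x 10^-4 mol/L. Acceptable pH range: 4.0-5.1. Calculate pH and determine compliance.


pH = -log10(1.53 x 10^-4) = 3.82
Range: 4.0 to 5.1
Compliant: No


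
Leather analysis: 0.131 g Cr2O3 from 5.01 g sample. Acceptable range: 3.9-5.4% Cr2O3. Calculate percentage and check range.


Cr2O3 = 2.61%
Within range: No

Cr2O3% = 0.131 / 5.01 x 100 = 2.61%
Acceptable range: 3.9 to 5.4%
Within range: No


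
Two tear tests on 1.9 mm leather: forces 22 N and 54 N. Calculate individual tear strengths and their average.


Tear 1 = 22 / 1.9 = 11.6 N/mm
Tear 2 = 54 / 1.9 = 28.4 N/mm
Average = (11.6 + 28.4) / 2 = 20.0 N/mm


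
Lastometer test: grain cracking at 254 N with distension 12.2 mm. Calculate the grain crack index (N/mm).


20.8 N/mm

Grain crack index = force / distension
Index = 254 / 12.2 = 20.8 N/mm


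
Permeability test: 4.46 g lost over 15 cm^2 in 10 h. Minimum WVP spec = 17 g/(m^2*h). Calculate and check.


WVP = 4.46 / (15 x 10) x 10000 = 297.33 g/(m^2*h)
Minimum: 17 g/(m^2*h)
Meets spec: Yes


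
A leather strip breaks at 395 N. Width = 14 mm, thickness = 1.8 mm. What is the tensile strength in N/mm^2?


Cross-sectional area = 14 x 1.8 = 25.2 mm^2
Tensile strength = 395 / 25.2 = 15.67 N/mm^2


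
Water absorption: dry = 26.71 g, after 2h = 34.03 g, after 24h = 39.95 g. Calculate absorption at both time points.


2h absorption = 27.4%
24h absorption = 49.6%

WA (2h) = (34.03 - 26.71) / 26.71 x 100 = 27.4%
WA (24h) = (39.95 - 26.71) / 26.71 x 100 = 49.6%


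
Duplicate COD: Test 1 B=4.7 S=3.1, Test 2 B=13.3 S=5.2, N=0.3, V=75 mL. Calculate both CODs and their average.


COD1 = 51.2 mg/L
COD2 = 259.2 mg/L
Average = 155.2 mg/L

COD1 = (4.7 - 3.1) x 0.3 x 8000 / 75 = 51.2 mg/L
COD2 = (13.3 - 5.2) x 0.3 x 8000 / 75 = 259.2 mg/L
Average = (51.2 + 259.2) / 2 = 155.2 mg/L


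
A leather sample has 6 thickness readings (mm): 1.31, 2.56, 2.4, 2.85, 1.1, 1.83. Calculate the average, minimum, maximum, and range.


Sum = 12.05
Average = 12.05 / 6 = 2.01 mm
Minimum = 1.1 mm
Maximum = 2.85 mm
Range = 2.85 - 1.1 = 1.75 mm


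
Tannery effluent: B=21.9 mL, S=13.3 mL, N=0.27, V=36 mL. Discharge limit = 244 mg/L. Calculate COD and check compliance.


COD = (21.9 - 13.3) x 0.27 x 8000 / 36 = 516.0 mg/L
Limit: 244 mg/L
Compliant: No


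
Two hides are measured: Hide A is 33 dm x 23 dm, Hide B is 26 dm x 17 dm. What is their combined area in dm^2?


1201 dm^2

Hide A area = 33 x 23 = 759 dm^2
Hide B area = 26 x 17 = 442 dm^2
Total = 759 + 442 = 1201 dm^2


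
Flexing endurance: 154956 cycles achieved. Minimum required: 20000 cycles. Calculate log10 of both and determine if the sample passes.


Achieved: log10 = 5.19
Required: log10 = 4.30
Passes: Yes

log10(154956) = 5.19
log10(20000) = 4.30
Passes: Yes


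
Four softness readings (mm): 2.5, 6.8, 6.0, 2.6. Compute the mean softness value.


4.48 mm


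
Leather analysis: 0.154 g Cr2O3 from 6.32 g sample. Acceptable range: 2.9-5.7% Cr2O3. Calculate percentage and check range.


Cr2O3 = 2.44%
Within range: No


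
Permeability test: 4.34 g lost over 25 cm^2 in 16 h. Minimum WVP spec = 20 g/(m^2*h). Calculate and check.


WVP = 4.34 / (25 x 16) x 10000 = 108.50 g/(m^2*h)
Minimum: 20 g/(m^2*h)
Meets spec: Yes


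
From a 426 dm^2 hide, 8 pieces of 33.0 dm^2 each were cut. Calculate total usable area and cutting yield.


Total usable = 8 x 33.0 = 264.0 dm^2
Yield = 264.0 / 426 x 100 = 62.0%


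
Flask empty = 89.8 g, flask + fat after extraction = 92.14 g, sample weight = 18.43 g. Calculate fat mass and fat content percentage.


Fat mass = 2.34 g
Fat content = 12.7%

Fat mass = 92.14 - 89.8 = 2.34 g
Fat% = 2.34 / 18.43 x 100 = 12.7%


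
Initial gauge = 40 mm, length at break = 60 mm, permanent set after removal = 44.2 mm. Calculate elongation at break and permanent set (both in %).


Elongation at break = 50.0%
Permanent set = 10.5%

Elongation at break = (60 - 40) / 40 x 100 = 50.0%
Permanent set = (44.2 - 40) / 40 x 100 = 10.5%


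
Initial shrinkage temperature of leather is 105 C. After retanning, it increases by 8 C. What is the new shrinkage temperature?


New Ts = 105 + 8 = 113 C


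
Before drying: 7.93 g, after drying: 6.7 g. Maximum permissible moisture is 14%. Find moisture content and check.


Moisture content = 15.5%
Acceptable: No

MC = (7.93 - 6.7) / 7.93 x 100 = 15.5%
Maximum: 14%
Acceptable: No


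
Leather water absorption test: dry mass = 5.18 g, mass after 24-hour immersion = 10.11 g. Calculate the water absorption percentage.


95.2%

Water absorbed = 10.11 - 5.18 = 4.93 g
WA% = 4.93 / 5.18 x 100 = 95.2%


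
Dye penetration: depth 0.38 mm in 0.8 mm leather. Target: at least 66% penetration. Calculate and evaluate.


Penetration = 0.38 / 0.8 x 100 = 47.5%
Target: 66%
Meets target: No


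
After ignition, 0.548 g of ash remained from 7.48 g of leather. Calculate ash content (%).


Ash% = 0.548 / 7.48 x 100
Ash% = 7.33%


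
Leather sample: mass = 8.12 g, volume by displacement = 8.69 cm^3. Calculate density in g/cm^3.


0.934 g/cm^3

Density = mass / volume
Density = 8.12 / 8.69 = 0.934 g/cm^3


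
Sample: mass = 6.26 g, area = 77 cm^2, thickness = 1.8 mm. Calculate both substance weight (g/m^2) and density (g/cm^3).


SW = 6.26 / 77 x 10000 = 813.0 g/m^2
Volume = 77 x 1.8 / 10 = 13.86 cm^3
Density = 6.26 / 13.86 = 0.452 g/cm^3


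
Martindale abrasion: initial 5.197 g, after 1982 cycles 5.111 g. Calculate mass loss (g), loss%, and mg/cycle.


Loss = 5.197 - 5.111 = 0.086 g
Loss% = 0.086 / 5.197 x 100 = 1.65%
Rate = 0.086 / 1982 x 1000 = 0.043 mg/cycle


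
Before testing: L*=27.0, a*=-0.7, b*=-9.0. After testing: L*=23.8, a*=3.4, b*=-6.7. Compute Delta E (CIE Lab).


dL = 23.8 - 27.0 = -3.2
da = 3.4 - (-0.7) = 4.1
db = -6.7 - (-9.0) = 2.3
dE = sqrt((-3.2)^2 + (4.1)^2 + (2.3)^2) = 5.69


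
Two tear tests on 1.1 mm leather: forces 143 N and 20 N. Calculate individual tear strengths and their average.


Tear 1 = 143 / 1.1 = 130.0 N/mm
Tear 2 = 20 / 1.1 = 18.2 N/mm
Average = (130.0 + 18.2) / 2 = 74.1 N/mm


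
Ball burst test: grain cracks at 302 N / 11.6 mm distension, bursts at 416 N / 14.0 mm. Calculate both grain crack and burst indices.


Crack index = 302 / 11.6 = 26.0 N/mm
Burst index = 416 / 14.0 = 29.7 N/mm


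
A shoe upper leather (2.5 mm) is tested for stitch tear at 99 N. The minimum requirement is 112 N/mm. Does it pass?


STS = 99 / 2.5 = 39.6 N/mm
Minimum required: 112 N/mm
Passes: No


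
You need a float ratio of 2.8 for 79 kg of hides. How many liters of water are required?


221.2 L

Water = hide weight x target ratio
Water = 79 x 2.8 = 221.2 L


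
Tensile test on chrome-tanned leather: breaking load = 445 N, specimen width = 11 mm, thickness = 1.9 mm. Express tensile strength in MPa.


21.29 MPa

Cross-section = 11 x 1.9 = 20.9 mm^2
TS = 445 / 20.9 = 21.29 MPa
(1 N/mm^2 = 1 MPa)


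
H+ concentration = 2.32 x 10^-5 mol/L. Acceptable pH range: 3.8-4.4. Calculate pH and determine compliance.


pH = 4.63
Compliant: No

pH = -log10(2.32 x 10^-5) = 4.63
Range: 3.8 to 4.4
Compliant: No


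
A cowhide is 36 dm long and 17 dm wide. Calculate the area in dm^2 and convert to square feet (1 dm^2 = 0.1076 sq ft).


612 dm^2
65.85 sq ft

Area = 36 x 17 = 612 dm^2
Conversion: 612 x 0.1076 = 65.85 sq ft


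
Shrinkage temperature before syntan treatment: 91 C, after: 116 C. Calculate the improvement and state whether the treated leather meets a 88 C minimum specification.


Improvement = 116 - 91 = 25 C
Spec check: 116 C >= 88 C? Yes


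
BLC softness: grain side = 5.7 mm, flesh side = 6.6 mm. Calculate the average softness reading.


Average = (5.7 + 6.6) / 2
Average = 6.15 mm


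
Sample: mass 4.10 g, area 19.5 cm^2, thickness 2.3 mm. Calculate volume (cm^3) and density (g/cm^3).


Volume = 4.485 cm^3
Density = 0.914 g/cm^3

Thickness in cm = 2.3 / 10 = 0.23 cm
Volume = 19.5 x 0.23 = 4.485 cm^3
Density = 4.10 / 4.485 = 0.914 g/cm^3


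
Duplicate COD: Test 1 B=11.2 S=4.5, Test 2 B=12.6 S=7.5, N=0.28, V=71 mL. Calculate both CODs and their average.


COD1 = (11.2 - 4.5) x 0.28 x 8000 / 71 = 211.4 mg/L
COD2 = (12.6 - 7.5) x 0.28 x 8000 / 71 = 160.9 mg/L
Average = (211.4 + 160.9) / 2 = 186.2 mg/L


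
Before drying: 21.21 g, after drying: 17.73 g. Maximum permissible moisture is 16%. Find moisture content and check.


MC = (21.21 - 17.73) / 21.21 x 100 = 16.4%
Maximum: 16%
Acceptable: No


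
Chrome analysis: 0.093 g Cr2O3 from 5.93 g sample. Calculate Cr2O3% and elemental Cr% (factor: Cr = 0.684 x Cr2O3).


Cr2O3 = 1.57%
Cr = 1.07%


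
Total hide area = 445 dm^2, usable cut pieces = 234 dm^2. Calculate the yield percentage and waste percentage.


Yield = 52.6%
Waste = 47.4%


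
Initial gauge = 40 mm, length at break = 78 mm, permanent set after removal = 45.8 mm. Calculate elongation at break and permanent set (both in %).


Elongation at break = 95.0%
Permanent set = 14.5%


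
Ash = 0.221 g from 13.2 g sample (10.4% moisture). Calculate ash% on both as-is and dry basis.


As-is ash = 1.67%
Dry-basis ash = 1.87%

As-is ash% = 0.221 / 13.2 x 100 = 1.67%
Dry mass = 13.2 x (100 - 10.4) / 100 = 11.8272 g
Dry-basis ash% = 0.221 / 11.8272 x 100 = 1.87%


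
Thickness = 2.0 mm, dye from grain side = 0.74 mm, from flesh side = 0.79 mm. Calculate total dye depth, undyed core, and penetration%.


Total dyed = 1.53 mm
Undyed core = 0.47 mm
Penetration = 76.5%


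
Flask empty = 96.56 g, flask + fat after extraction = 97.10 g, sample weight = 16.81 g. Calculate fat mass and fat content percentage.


Fat mass = 97.10 - 96.56 = 0.54 g
Fat% = 0.54 / 16.81 x 100 = 3.2%


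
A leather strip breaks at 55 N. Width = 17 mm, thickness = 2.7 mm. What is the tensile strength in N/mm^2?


Cross-sectional area = 17 x 2.7 = 45.9 mm^2
Tensile strength = 55 / 45.9 = 1.20 N/mm^2


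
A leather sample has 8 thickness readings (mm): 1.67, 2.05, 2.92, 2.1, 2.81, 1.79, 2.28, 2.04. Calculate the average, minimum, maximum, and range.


Average = 2.21 mm
Min = 1.67 mm
Max = 2.92 mm
Range = 1.25 mm


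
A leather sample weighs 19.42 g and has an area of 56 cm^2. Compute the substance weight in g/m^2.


3467.9 g/m^2


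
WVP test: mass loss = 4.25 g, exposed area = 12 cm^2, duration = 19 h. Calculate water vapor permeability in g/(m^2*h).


WVP = mass_loss / (area x time) x 10000
WVP = 4.25 / (12 x 19) x 10000
WVP = 4.25 / 228 x 10000 = 186.40 g/(m^2*h)


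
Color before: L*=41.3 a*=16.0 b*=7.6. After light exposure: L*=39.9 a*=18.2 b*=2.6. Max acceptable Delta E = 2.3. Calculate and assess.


dL = -1.4, da = 2.2, db = -5.0
dE = sqrt((-1.4)^2 + (2.2)^2 + (-5.0)^2) = 5.64
Max = 2.3
Passes: No


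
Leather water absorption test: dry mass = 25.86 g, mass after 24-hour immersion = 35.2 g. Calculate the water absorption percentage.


Water absorbed = 35.2 - 25.86 = 9.34 g
WA% = 9.34 / 25.86 x 100 = 36.1%


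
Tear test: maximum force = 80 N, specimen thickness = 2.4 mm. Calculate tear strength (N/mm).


Tear strength = force / thickness
Tear = 80 / 2.4 = 33.3 N/mm


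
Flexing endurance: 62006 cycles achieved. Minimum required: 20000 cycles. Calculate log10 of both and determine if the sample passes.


log10(62006) = 4.79
log10(20000) = 4.30
Passes: Yes


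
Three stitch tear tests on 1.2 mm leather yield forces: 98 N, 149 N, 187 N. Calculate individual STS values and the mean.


STS1 = 81.7 N/mm
STS2 = 124.2 N/mm
STS3 = 155.8 N/mm
Mean = 120.6 N/mm

STS1 = 98 / 1.2 = 81.7 N/mm
STS2 = 149 / 1.2 = 124.2 N/mm
STS3 = 187 / 1.2 = 155.8 N/mm
Mean = (81.7 + 124.2 + 155.8) / 3 = 120.6 N/mm


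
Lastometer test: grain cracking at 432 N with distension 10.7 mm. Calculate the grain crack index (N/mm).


Grain crack index = force / distension
Index = 432 / 10.7 = 40.4 N/mm


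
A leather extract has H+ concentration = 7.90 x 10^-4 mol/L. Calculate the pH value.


pH = 3.10


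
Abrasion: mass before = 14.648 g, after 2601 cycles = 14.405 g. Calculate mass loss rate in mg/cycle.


Mass loss = 14.648 - 14.405 = 0.243 g
Rate = 0.243 / 2601 x 1000 = 0.093 mg/cycle


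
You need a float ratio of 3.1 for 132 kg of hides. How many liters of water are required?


Water = hide weight x target ratio
Water = 132 x 3.1 = 409.2 L


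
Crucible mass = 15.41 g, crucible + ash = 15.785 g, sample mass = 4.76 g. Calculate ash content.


Ash mass = 15.785 - 15.41 = 0.375 g
Ash% = 0.375 / 4.76 x 100 = 7.88%


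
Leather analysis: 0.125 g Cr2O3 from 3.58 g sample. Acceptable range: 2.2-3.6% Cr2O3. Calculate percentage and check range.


Cr2O3 = 3.49%
Within range: Yes


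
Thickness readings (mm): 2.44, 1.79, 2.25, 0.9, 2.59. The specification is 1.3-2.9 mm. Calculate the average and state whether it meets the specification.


Average = 1.99 mm
Within specification: Yes


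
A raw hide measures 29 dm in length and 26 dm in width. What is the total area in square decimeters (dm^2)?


754 dm^2


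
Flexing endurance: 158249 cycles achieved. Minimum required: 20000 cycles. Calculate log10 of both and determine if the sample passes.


log10(158249) = 5.20
log10(20000) = 4.30
Passes: Yes


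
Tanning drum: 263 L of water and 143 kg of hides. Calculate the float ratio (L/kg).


1.8


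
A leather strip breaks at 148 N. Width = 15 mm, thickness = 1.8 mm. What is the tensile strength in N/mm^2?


5.48 N/mm^2

Cross-sectional area = 15 x 1.8 = 27.0 mm^2
Tensile strength = 148 / 27.0 = 5.48 N/mm^2


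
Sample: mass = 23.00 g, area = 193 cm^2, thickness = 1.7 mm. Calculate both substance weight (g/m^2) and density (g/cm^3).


Substance weight = 1191.7 g/m^2
Density = 0.701 g/cm^3

SW = 23.00 / 193 x 10000 = 1191.7 g/m^2
Volume = 193 x 1.7 / 10 = 32.81 cm^3
Density = 23.00 / 32.81 = 0.701 g/cm^3


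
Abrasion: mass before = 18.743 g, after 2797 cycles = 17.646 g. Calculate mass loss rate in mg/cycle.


0.392 mg/cycle

Mass loss = 18.743 - 17.646 = 1.097 g
Rate = 1.097 / 2797 x 1000 = 0.392 mg/cycle


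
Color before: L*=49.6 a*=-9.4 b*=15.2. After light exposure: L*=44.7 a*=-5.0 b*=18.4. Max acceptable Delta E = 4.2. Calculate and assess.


Delta E = 7.32
Passes: No


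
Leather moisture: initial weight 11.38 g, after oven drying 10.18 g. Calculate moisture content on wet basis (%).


Moisture = 11.38 - 10.18 = 1.20 g
MC = 1.20 / 11.38 x 100 = 10.5%


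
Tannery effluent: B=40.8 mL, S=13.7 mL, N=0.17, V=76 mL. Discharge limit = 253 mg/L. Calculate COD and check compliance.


COD = 484.9 mg/L
Compliant: No


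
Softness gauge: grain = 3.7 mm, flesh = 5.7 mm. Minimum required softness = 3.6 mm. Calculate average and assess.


Average softness = 4.70 mm
Meets requirement: Yes


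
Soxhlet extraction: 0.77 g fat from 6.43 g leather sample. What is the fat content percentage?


12.0%

Fat content = 0.77 / 6.43 x 100
Fat = 12.0%


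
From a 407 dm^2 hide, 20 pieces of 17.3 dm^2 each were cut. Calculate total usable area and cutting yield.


Total usable = 20 x 17.3 = 346.0 dm^2
Yield = 346.0 / 407 x 100 = 85.0%


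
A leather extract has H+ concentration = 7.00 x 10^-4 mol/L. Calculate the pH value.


pH = -log10[H+]
pH = -log10(7.00 x 10^-4) = 3.15


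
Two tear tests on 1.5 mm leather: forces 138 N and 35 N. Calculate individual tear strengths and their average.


Tear 1 = 138 / 1.5 = 92.0 N/mm
Tear 2 = 35 / 1.5 = 23.3 N/mm
Average = (92.0 + 23.3) / 2 = 57.7 N/mm


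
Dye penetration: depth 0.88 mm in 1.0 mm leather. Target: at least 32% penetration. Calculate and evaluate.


Penetration = 0.88 / 1.0 x 100 = 88.0%
Target: 32%
Meets target: Yes


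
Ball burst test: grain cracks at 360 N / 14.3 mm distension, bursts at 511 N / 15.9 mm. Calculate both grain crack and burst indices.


Crack index = 25.2 N/mm
Burst index = 32.1 N/mm


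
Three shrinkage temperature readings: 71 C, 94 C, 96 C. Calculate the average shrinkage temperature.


Average = (71 + 94 + 96) / 3
Average = 261 / 3 = 87.0 C


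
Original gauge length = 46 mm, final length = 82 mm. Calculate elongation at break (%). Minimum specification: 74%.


Extension = 82 - 46 = 36 mm
Elongation = 36 / 46 x 100 = 78.3%
Minimum required: 74%
Meets specification: Yes


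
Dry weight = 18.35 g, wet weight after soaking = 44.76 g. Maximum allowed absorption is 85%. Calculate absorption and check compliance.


WA = (44.76 - 18.35) / 18.35 x 100 = 143.9%
Maximum allowed: 85%
Compliant: No


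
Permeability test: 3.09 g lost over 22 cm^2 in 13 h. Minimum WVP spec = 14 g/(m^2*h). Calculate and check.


WVP = 108.04 g/(m^2*h)
Meets specification: Yes


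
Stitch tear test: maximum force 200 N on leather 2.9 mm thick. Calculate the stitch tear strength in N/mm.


69.0 N/mm

Stitch tear strength = force / thickness
STS = 200 / 2.9 = 69.0 N/mm


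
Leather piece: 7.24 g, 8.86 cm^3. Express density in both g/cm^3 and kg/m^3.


Density = 7.24 / 8.86 = 0.817 g/cm^3
Convert: 0.817 x 1000 = 817 kg/m^3


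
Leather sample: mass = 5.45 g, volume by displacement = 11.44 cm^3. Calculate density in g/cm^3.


0.476 g/cm^3


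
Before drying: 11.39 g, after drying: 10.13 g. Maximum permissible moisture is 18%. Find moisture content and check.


Moisture content = 11.1%
Acceptable: Yes

MC = (11.39 - 10.13) / 11.39 x 100 = 11.1%
Maximum: 18%
Acceptable: Yes


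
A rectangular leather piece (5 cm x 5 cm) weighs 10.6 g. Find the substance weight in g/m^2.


Area = 5 x 5 = 25 cm^2
SW = 10.6 / 25 x 10000 = 4240.0 g/m^2


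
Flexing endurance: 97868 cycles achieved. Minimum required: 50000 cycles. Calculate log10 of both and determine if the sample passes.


log10(97868) = 4.99
log10(50000) = 4.70
Passes: Yes


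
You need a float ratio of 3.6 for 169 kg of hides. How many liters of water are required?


608.4 L

Water = hide weight x target ratio
Water = 169 x 3.6 = 608.4 L


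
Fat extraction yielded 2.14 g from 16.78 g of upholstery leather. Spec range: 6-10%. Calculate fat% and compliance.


Fat% = 2.14 / 16.78 x 100 = 12.8%
Spec range: 6-10%
Compliant: No


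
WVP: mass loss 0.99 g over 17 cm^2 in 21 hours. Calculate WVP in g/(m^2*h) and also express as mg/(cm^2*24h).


WVP = 0.99 / (17 x 21) x 10000 = 27.73 g/(m^2*h)
Mass loss in mg = 0.99 x 1000 = 990 mg
Per cm^2 per 24h in mg: 990 x 24 / (17 x 21) = 23760 / 357 = 66.55 mg/(cm^2*24h)


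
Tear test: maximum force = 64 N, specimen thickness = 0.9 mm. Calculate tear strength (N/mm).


71.1 N/mm


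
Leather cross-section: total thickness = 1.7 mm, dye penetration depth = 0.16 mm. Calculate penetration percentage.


Penetration% = 0.16 / 1.7 x 100
Penetration = 9.4%


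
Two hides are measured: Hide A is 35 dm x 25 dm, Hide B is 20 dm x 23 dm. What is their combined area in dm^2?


Hide A area = 35 x 25 = 875 dm^2
Hide B area = 20 x 23 = 460 dm^2
Total = 875 + 460 = 1335 dm^2


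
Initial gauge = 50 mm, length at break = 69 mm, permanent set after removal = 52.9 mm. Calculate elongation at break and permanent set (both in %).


Elongation at break = 38.0%
Permanent set = 5.8%

Elongation at break = (69 - 50) / 50 x 100 = 38.0%
Permanent set = (52.9 - 50) / 50 x 100 = 5.8%
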